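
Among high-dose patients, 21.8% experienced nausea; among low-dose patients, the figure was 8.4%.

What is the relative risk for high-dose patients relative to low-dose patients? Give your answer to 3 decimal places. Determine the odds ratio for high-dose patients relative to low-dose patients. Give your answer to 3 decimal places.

RR = 2.595; OR = 3.040

RR = 0.2180 / 0.0840 = 2.595
odds, high-dose patients = 0.2180/0.7820 = 0.2788
odds, low-dose patients = 0.0840/0.9160 = 0.0917
OR = 0.2788 / 0.0917 = 3.040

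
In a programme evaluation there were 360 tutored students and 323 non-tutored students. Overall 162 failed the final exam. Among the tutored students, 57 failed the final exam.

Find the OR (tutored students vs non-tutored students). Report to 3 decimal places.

tutored students without the outcome: 360 − 57 = 303
non-tutored students with the outcome: 162 − 57 = 105
non-tutored students without the outcome: 323 − 105 = 218
OR = (57 × 218) / (303 × 105) = 12426/31815 ≈ 0.391

OR = 0.391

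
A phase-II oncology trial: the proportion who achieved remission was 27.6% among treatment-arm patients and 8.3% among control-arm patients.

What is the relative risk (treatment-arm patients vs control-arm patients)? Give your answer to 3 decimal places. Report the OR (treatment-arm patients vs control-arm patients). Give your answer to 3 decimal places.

RR = 0.2760 / 0.0830 = 3.325
odds, treatment-arm patients = 0.2760/0.7240 = 0.3812
odds, control-arm patients = 0.0830/0.9170 = 0.0905
OR = 0.3812 / 0.0905 = 4.212

RR = 3.325; OR = 4.212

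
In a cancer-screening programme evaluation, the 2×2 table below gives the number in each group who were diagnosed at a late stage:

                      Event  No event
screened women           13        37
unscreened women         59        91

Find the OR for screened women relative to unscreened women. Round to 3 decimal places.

OR = (13 × 91) / (37 × 59) = 1183/2183 ≈ 0.542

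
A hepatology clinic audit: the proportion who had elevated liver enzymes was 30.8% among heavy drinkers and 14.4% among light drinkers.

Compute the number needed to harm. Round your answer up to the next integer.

absolute risk difference = 0.164000
1 / 0.164000 = 6.098 → round up → 7

NNH = 7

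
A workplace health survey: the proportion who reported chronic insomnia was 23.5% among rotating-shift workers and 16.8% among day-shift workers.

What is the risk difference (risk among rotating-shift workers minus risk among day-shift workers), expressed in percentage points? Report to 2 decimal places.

RD ≈ 6.70

risk difference = 0.2350 − 0.1680 = 0.0670 → 6.70 percentage points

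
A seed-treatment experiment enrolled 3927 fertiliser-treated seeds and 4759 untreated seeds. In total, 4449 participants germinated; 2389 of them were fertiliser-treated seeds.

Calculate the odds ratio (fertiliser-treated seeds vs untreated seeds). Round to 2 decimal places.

2.04

fertiliser-treated seeds without the outcome: 3927 − 2389 = 1538
untreated seeds with the outcome: 4449 − 2389 = 2060
untreated seeds without the outcome: 4759 − 2060 = 2699
OR = (2389 × 2699) / (1538 × 2060) = 6447911/3168280 ≈ 2.04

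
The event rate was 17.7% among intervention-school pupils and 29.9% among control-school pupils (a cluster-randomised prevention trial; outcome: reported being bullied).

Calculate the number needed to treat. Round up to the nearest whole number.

absolute risk difference = 0.122000
1 / 0.122000 = 8.197 → round up → 9

NNT ≈ 9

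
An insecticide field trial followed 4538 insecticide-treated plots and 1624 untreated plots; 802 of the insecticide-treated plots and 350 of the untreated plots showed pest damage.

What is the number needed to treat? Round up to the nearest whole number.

26

risk, insecticide-treated plots = 802/4538 = 0.176730
risk, untreated plots = 350/1624 = 0.215517
absolute risk difference = 0.038787
1 / 0.038787 = 25.782 → round up → 26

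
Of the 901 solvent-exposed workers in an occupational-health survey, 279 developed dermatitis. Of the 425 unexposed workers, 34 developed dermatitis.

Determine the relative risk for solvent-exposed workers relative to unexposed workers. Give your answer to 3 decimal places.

RR = 3.871

risk, solvent-exposed workers = 279/901 = 0.3097
risk, unexposed workers = 34/425 = 0.0800
RR = 0.3097 / 0.0800 = 3.871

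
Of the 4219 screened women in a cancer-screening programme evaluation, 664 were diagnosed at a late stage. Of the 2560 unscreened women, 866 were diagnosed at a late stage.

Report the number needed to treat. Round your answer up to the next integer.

6

risk, screened women = 664/4219 = 0.157383
risk, unscreened women = 866/2560 = 0.338281
absolute risk difference = 0.180898
1 / 0.180898 = 5.528 → round up → 6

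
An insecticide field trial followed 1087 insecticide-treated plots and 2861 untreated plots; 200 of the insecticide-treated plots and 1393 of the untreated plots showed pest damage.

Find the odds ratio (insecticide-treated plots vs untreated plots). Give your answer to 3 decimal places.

OR = (200 × 1468) / (887 × 1393) = 293600/1235591 ≈ 0.238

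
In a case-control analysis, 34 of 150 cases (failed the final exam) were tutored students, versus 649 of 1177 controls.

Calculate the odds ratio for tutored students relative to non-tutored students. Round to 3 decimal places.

odds, tutored students = 34/649 = 0.05239
odds, non-tutored students = 116/528 = 0.21970
OR = 0.05239 / 0.21970 = 0.238

0.238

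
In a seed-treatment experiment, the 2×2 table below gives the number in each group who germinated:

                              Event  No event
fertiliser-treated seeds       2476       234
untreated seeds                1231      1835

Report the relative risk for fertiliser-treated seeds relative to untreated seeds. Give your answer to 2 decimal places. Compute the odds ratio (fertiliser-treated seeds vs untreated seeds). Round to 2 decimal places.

RR = 2.28; OR = 15.77

risk, fertiliser-treated seeds = 2476/2710 = 0.9137
risk, untreated seeds = 1231/3066 = 0.4015
RR = 0.9137 / 0.4015 = 2.28
odds, fertiliser-treated seeds = 2476/234 = 10.5812
odds, untreated seeds = 1231/1835 = 0.6708
OR = 10.5812 / 0.6708 = 15.77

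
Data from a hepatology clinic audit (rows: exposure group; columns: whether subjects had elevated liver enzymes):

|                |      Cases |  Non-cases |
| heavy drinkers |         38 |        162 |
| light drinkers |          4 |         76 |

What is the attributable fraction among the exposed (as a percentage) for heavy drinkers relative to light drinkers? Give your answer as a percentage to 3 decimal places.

risk, heavy drinkers = 38/200 = 0.1900
risk, light drinkers = 4/80 = 0.0500
AR% = (0.1900 − 0.0500) / 0.1900 = 0.7368 → 73.684%

AR%: 73.684%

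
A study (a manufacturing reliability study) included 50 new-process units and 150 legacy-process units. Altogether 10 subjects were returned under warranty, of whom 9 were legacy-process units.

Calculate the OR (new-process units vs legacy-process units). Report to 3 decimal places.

new-process units with the outcome: 10 − 9 = 1
new-process units without the outcome: 50 − 1 = 49
legacy-process units without the outcome: 150 − 9 = 141
OR = (1 × 141) / (49 × 9) = 141/441 ≈ 0.320

0.320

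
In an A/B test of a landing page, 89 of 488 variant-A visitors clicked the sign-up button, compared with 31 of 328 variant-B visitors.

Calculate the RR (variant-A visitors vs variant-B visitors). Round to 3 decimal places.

risk, variant-A visitors = 89/488 = 0.1824
risk, variant-B visitors = 31/328 = 0.0945
RR = 0.1824 / 0.0945 = 1.930

1.930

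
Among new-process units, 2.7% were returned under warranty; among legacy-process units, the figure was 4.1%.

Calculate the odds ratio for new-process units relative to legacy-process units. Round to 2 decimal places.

OR = 0.65

odds, new-process units = 0.02700/0.97300 = 0.02775
odds, legacy-process units = 0.04100/0.95900 = 0.04275
OR = 0.02775 / 0.04275 = 0.65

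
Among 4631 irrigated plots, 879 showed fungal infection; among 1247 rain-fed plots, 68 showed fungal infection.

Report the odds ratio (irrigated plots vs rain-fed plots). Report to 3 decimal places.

OR = (879 × 1179) / (3752 × 68) = 1036341/255136 ≈ 4.062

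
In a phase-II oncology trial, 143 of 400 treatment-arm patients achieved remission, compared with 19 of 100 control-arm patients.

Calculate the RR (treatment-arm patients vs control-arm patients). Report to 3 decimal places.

risk, treatment-arm patients = 143/400 = 0.3575
risk, control-arm patients = 19/100 = 0.1900
RR = 0.3575 / 0.1900 = 1.882

1.882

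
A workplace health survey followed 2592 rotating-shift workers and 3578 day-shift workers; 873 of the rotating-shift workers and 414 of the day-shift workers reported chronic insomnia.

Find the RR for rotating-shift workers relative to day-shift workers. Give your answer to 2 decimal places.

RR = 2.91

risk, rotating-shift workers = 873/2592 = 0.3368
risk, day-shift workers = 414/3578 = 0.1157
RR = 0.3368 / 0.1157 = 2.91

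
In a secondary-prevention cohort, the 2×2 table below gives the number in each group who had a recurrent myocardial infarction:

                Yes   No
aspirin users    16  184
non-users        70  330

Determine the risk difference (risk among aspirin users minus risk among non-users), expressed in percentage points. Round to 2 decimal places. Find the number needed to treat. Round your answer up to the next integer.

RD = -9.50; NNT = 11

risk, aspirin users = 16/200 = 0.0800
risk, non-users = 70/400 = 0.1750
risk difference = 0.0800 − 0.1750 = -0.0950 → -9.50 percentage points
absolute risk difference = 0.095000
1 / 0.095000 = 10.526 → round up → 11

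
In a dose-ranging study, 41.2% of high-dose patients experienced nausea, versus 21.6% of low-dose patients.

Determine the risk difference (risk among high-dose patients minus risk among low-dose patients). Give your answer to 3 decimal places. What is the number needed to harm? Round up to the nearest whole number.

risk difference = 0.4120 − 0.2160 = 0.196
absolute risk difference = 0.196000
1 / 0.196000 = 5.102 → round up → 6

RD = 0.196; NNH = 6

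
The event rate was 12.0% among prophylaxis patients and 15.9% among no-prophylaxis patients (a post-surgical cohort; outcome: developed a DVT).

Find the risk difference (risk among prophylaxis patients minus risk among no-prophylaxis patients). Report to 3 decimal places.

risk difference = 0.1200 − 0.1590 = -0.039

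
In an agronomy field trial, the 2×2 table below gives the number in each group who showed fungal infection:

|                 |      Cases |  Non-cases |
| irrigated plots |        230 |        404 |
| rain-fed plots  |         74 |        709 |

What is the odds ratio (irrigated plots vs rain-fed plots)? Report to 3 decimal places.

OR = (230 × 709) / (404 × 74) = 163070/29896 ≈ 5.455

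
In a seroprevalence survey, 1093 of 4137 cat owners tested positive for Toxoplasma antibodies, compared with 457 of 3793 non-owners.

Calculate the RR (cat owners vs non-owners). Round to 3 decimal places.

risk, cat owners = 1093/4137 = 0.2642
risk, non-owners = 457/3793 = 0.1205
RR = 0.2642 / 0.1205 = 2.193

RR ≈ 2.193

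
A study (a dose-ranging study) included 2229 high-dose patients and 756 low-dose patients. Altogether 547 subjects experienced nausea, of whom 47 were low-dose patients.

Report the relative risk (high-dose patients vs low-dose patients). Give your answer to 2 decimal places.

RR ≈ 3.61

high-dose patients with the outcome: 547 − 47 = 500
high-dose patients without the outcome: 2229 − 500 = 1729
low-dose patients without the outcome: 756 − 47 = 709
risk, high-dose patients = 500/2229 = 0.2243
risk, low-dose patients = 47/756 = 0.0622
RR = 0.2243 / 0.0622 = 3.61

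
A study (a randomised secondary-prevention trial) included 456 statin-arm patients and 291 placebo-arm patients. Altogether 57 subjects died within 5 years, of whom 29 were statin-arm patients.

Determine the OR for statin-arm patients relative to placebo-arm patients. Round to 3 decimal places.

OR = 0.638

statin-arm patients without the outcome: 456 − 29 = 427
placebo-arm patients with the outcome: 57 − 29 = 28
placebo-arm patients without the outcome: 291 − 28 = 263
OR = (29 × 263) / (427 × 28) = 7627/11956 ≈ 0.638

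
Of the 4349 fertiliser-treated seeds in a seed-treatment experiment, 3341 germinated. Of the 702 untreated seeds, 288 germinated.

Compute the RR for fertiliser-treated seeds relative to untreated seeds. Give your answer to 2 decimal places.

RR ≈ 1.87

risk, fertiliser-treated seeds = 3341/4349 = 0.7682
risk, untreated seeds = 288/702 = 0.4103
RR = 0.7682 / 0.4103 = 1.87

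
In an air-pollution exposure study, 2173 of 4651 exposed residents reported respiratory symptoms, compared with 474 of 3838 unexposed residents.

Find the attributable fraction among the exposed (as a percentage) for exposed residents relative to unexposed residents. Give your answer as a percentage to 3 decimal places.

risk, exposed residents = 2173/4651 = 0.4672
risk, unexposed residents = 474/3838 = 0.1235
AR% = (0.4672 − 0.1235) / 0.4672 = 0.7357 → 73.566%

AR% ≈ 73.566%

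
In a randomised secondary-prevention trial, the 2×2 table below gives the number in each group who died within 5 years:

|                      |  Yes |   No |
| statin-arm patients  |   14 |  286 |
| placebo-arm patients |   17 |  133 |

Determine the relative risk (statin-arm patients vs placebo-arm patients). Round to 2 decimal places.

0.41

risk, statin-arm patients = 14/300 = 0.04667
risk, placebo-arm patients = 17/150 = 0.11333
RR = 0.04667 / 0.11333 = 0.41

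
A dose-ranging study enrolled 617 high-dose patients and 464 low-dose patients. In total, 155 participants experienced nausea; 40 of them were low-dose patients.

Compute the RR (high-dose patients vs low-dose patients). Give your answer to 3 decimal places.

2.162

high-dose patients with the outcome: 155 − 40 = 115
high-dose patients without the outcome: 617 − 115 = 502
low-dose patients without the outcome: 464 − 40 = 424
risk, high-dose patients = 115/617 = 0.1864
risk, low-dose patients = 40/464 = 0.0862
RR = 0.1864 / 0.0862 = 2.162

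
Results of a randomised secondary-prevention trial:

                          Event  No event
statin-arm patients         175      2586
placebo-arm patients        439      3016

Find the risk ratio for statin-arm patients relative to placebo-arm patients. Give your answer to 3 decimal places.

risk, statin-arm patients = 175/2761 = 0.0634
risk, placebo-arm patients = 439/3455 = 0.1271
RR = 0.0634 / 0.1271 = 0.499

0.499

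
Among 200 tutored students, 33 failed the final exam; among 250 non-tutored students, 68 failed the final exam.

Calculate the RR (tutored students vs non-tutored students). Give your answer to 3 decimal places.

risk, tutored students = 33/200 = 0.1650
risk, non-tutored students = 68/250 = 0.2720
RR = 0.1650 / 0.2720 = 0.607

0.607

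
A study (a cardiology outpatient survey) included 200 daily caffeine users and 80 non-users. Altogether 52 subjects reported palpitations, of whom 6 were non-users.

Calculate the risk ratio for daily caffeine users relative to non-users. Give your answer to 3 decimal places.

RR: 3.067

daily caffeine users with the outcome: 52 − 6 = 46
daily caffeine users without the outcome: 200 − 46 = 154
non-users without the outcome: 80 − 6 = 74
risk, daily caffeine users = 46/200 = 0.2300
risk, non-users = 6/80 = 0.0750
RR = 0.2300 / 0.0750 = 3.067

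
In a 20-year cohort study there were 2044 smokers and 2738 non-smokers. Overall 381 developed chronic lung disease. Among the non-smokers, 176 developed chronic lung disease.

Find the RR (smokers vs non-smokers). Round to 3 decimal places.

RR = 1.560

smokers with the outcome: 381 − 176 = 205
smokers without the outcome: 2044 − 205 = 1839
non-smokers without the outcome: 2738 − 176 = 2562
risk, smokers = 205/2044 = 0.1003
risk, non-smokers = 176/2738 = 0.0643
RR = 0.1003 / 0.0643 = 1.560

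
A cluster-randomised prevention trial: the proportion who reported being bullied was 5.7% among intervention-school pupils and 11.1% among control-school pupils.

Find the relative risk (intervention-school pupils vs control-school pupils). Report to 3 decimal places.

RR = 0.0570 / 0.1110 = 0.514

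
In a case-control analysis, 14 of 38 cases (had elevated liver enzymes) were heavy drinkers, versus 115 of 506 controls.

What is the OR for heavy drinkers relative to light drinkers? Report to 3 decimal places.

OR = (14 × 391) / (115 × 24) = 5474/2760 ≈ 1.983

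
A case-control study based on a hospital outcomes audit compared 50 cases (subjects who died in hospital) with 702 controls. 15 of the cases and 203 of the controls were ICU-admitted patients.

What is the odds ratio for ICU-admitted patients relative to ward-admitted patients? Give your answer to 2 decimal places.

OR = (15 × 499) / (203 × 35) = 7485/7105 ≈ 1.05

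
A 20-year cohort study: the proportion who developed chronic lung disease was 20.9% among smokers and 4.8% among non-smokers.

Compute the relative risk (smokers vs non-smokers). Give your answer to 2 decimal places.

RR = 0.20900 / 0.04800 = 4.35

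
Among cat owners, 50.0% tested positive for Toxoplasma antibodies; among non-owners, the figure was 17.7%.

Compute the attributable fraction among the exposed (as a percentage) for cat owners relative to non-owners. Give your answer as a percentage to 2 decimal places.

AR% = (0.5000 − 0.1770) / 0.5000 = 0.6460 → 64.60%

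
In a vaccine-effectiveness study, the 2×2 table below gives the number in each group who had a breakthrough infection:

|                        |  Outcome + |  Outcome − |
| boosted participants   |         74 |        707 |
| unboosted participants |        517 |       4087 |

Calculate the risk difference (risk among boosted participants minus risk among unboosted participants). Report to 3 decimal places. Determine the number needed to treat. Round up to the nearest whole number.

risk, boosted participants = 74/781 = 0.0948
risk, unboosted participants = 517/4604 = 0.1123
risk difference = 0.0948 − 0.1123 = -0.018
absolute risk difference = 0.017543
1 / 0.017543 = 57.003 → round up → 58

RD = -0.018; NNT = 58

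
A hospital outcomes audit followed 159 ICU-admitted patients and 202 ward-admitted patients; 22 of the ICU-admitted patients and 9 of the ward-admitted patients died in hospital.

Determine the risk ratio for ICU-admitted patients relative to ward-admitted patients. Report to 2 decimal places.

RR = 3.11

risk, ICU-admitted patients = 22/159 = 0.13836
risk, ward-admitted patients = 9/202 = 0.04455
RR = 0.13836 / 0.04455 = 3.11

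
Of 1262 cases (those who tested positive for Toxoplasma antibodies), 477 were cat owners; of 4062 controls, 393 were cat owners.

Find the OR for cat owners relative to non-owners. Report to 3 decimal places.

OR = (477 × 3669) / (393 × 785) = 1750113/308505 ≈ 5.673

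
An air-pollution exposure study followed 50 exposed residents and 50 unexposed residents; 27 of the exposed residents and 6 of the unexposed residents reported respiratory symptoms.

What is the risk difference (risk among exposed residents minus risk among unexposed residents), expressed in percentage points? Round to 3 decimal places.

risk, exposed residents = 27/50 = 0.5400
risk, unexposed residents = 6/50 = 0.1200
risk difference = 0.5400 − 0.1200 = 0.4200 → 42.000 percentage points

RD ≈ 42.000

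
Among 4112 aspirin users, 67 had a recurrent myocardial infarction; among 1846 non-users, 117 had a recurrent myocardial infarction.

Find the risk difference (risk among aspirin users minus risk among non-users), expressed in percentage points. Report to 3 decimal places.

RD: -4.709

risk, aspirin users = 67/4112 = 0.01629
risk, non-users = 117/1846 = 0.06338
risk difference = 0.01629 − 0.06338 = -0.04709 → -4.709 percentage points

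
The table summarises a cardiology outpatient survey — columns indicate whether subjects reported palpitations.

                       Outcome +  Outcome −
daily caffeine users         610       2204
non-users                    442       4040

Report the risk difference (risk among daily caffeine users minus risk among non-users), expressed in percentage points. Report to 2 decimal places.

risk, daily caffeine users = 610/2814 = 0.2168
risk, non-users = 442/4482 = 0.0986
risk difference = 0.2168 − 0.0986 = 0.1182 → 11.82 percentage points

RD ≈ 11.82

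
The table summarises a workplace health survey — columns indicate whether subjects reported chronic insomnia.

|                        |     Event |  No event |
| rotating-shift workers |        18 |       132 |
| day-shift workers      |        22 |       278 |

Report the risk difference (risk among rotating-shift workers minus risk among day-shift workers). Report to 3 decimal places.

risk, rotating-shift workers = 18/150 = 0.1200
risk, day-shift workers = 22/300 = 0.0733
risk difference = 0.1200 − 0.0733 = 0.047

0.047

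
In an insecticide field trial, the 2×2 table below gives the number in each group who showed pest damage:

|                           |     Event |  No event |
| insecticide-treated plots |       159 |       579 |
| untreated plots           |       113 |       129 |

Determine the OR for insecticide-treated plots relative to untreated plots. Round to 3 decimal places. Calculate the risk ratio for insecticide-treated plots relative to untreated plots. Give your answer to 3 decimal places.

OR = 0.313; RR = 0.461

odds, insecticide-treated plots = 159/579 = 0.2746
odds, untreated plots = 113/129 = 0.8760
OR = 0.2746 / 0.8760 = 0.313
risk, insecticide-treated plots = 159/738 = 0.2154
risk, untreated plots = 113/242 = 0.4669
RR = 0.2154 / 0.4669 = 0.461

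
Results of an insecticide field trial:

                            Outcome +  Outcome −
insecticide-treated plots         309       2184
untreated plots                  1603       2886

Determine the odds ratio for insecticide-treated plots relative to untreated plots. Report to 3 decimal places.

odds, insecticide-treated plots = 309/2184 = 0.1415
odds, untreated plots = 1603/2886 = 0.5554
OR = 0.1415 / 0.5554 = 0.255

OR = 0.255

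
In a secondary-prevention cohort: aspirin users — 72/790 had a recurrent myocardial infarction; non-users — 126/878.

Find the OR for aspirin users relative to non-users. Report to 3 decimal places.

OR = (72 × 752) / (718 × 126) = 54144/90468 ≈ 0.598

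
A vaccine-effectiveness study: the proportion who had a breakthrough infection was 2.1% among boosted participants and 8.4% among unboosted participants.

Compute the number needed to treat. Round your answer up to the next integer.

16

absolute risk difference = 0.063000
1 / 0.063000 = 15.873 → round up → 16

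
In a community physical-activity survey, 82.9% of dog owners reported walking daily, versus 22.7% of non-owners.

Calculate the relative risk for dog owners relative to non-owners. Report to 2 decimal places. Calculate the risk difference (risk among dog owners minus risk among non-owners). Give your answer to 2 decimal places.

RR = 3.65; RD = 0.60

RR = 0.8290 / 0.2270 = 3.65
risk difference = 0.8290 − 0.2270 = 0.60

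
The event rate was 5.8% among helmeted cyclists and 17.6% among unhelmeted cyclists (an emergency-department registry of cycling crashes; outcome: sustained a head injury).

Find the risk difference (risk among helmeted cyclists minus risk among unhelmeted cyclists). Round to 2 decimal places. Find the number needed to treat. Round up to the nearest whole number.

risk difference = 0.0580 − 0.1760 = -0.12
absolute risk difference = 0.118000
1 / 0.118000 = 8.475 → round up → 9

RD = -0.12; NNT = 9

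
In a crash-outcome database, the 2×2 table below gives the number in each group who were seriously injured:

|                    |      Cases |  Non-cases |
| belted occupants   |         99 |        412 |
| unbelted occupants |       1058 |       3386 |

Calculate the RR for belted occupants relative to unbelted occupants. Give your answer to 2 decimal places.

RR = 0.81

risk, belted occupants = 99/511 = 0.1937
risk, unbelted occupants = 1058/4444 = 0.2381
RR = 0.1937 / 0.2381 = 0.81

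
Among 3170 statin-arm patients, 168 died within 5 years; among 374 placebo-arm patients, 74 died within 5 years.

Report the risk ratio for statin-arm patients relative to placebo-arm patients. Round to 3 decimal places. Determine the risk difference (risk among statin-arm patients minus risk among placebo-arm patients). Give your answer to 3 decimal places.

risk, statin-arm patients = 168/3170 = 0.0530
risk, placebo-arm patients = 74/374 = 0.1979
RR = 0.0530 / 0.1979 = 0.268
risk difference = 0.0530 − 0.1979 = -0.145

RR = 0.268; RD = -0.145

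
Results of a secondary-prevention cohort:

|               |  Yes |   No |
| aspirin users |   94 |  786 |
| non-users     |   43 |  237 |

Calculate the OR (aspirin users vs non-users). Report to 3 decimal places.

OR: 0.659

odds, aspirin users = 94/786 = 0.1196
odds, non-users = 43/237 = 0.1814
OR = 0.1196 / 0.1814 = 0.659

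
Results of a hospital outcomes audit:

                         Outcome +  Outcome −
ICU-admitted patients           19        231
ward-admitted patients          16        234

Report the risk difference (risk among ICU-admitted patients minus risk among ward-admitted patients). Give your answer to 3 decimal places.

0.012

risk, ICU-admitted patients = 19/250 = 0.0760
risk, ward-admitted patients = 16/250 = 0.0640
risk difference = 0.0760 − 0.0640 = 0.012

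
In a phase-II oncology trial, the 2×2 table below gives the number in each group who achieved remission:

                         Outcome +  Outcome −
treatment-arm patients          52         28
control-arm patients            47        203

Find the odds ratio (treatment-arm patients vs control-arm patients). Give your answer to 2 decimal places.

OR = (52 × 203) / (28 × 47) = 10556/1316 ≈ 8.02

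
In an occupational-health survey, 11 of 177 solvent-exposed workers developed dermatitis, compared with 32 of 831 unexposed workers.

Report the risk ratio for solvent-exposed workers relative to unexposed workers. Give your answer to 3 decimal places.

risk, solvent-exposed workers = 11/177 = 0.06215
risk, unexposed workers = 32/831 = 0.03851
RR = 0.06215 / 0.03851 = 1.614

1.614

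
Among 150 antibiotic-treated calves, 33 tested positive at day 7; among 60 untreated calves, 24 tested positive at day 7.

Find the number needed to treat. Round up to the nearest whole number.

risk, antibiotic-treated calves = 33/150 = 0.220000
risk, untreated calves = 24/60 = 0.400000
absolute risk difference = 0.180000
1 / 0.180000 = 5.556 → round up → 6

NNT = 6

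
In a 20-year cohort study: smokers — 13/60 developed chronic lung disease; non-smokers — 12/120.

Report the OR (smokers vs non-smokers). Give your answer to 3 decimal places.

OR = (13 × 108) / (47 × 12) = 1404/564 ≈ 2.489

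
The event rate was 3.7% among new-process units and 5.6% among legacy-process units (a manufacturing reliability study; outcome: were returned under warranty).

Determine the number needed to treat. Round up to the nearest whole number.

absolute risk difference = 0.019000
1 / 0.019000 = 52.632 → round up → 53

53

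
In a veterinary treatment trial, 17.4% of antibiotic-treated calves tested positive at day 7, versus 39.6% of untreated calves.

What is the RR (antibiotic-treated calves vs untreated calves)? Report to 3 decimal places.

RR = 0.1740 / 0.3960 = 0.439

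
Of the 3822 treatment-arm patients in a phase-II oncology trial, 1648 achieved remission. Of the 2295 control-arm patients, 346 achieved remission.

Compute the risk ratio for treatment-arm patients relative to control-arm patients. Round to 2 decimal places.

RR: 2.86

risk, treatment-arm patients = 1648/3822 = 0.4312
risk, control-arm patients = 346/2295 = 0.1508
RR = 0.4312 / 0.1508 = 2.86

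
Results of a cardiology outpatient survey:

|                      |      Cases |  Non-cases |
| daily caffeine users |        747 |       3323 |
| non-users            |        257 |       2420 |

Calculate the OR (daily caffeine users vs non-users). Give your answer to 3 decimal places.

OR = (747 × 2420) / (3323 × 257) = 1807740/854011 ≈ 2.117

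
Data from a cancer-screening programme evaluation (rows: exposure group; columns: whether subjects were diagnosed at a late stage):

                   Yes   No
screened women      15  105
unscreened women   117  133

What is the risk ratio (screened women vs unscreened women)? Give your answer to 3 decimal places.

risk, screened women = 15/120 = 0.1250
risk, unscreened women = 117/250 = 0.4680
RR = 0.1250 / 0.4680 = 0.267

0.267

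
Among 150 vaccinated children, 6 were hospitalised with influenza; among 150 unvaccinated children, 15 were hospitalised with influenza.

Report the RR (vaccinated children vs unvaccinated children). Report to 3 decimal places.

risk, vaccinated children = 6/150 = 0.04000
risk, unvaccinated children = 15/150 = 0.10000
RR = 0.04000 / 0.10000 = 0.400

RR = 0.400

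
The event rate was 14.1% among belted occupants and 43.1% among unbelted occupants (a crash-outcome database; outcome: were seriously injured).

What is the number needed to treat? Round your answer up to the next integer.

absolute risk difference = 0.290000
1 / 0.290000 = 3.448 → round up → 4

NNT = 4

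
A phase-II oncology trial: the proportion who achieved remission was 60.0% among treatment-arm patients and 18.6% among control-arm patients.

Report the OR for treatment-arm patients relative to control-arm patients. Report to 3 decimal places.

OR = 6.565

odds, treatment-arm patients = 0.6000/0.4000 = 1.5000
odds, control-arm patients = 0.1860/0.8140 = 0.2285
OR = 1.5000 / 0.2285 = 6.565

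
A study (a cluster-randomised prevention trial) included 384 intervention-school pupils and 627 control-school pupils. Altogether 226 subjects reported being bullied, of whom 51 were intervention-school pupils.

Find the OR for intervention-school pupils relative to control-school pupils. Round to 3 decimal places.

OR: 0.396

intervention-school pupils without the outcome: 384 − 51 = 333
control-school pupils with the outcome: 226 − 51 = 175
control-school pupils without the outcome: 627 − 175 = 452
OR = (51 × 452) / (333 × 175) = 23052/58275 ≈ 0.396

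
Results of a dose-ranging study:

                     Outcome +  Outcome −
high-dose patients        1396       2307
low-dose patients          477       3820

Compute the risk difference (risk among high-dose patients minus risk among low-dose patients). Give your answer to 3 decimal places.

0.266

risk, high-dose patients = 1396/3703 = 0.3770
risk, low-dose patients = 477/4297 = 0.1110
risk difference = 0.3770 − 0.1110 = 0.266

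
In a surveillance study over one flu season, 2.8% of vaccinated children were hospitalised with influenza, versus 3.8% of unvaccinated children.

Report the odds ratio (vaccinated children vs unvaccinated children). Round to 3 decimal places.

odds, vaccinated children = 0.02800/0.97200 = 0.02881
odds, unvaccinated children = 0.03800/0.96200 = 0.03950
OR = 0.02881 / 0.03950 = 0.729

OR = 0.729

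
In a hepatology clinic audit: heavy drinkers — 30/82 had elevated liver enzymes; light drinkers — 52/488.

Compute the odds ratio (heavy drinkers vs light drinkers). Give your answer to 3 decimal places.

OR = (30 × 436) / (52 × 52) = 13080/2704 ≈ 4.837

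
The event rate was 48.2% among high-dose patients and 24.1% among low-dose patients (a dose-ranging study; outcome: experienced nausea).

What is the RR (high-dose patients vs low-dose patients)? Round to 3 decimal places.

RR = 0.4820 / 0.2410 = 2.000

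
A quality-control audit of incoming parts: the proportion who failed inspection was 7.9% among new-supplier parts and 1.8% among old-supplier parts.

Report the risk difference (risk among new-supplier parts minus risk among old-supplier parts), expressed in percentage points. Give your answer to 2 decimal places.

RD ≈ 6.10

risk difference = 0.07900 − 0.01800 = 0.06100 → 6.10 percentage points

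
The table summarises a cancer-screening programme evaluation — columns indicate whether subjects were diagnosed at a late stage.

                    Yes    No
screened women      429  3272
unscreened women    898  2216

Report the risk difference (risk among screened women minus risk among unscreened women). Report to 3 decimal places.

-0.172

risk, screened women = 429/3701 = 0.1159
risk, unscreened women = 898/3114 = 0.2884
risk difference = 0.1159 − 0.2884 = -0.172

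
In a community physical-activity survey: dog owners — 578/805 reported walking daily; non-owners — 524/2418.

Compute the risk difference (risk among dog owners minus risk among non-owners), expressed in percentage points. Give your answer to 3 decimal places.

risk, dog owners = 578/805 = 0.7180
risk, non-owners = 524/2418 = 0.2167
risk difference = 0.7180 − 0.2167 = 0.5013 → 50.130 percentage points

RD = 50.130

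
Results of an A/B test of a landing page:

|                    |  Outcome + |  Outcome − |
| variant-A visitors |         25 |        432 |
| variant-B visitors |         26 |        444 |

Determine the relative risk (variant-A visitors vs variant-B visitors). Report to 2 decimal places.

risk, variant-A visitors = 25/457 = 0.0547
risk, variant-B visitors = 26/470 = 0.0553
RR = 0.0547 / 0.0553 = 0.99

0.99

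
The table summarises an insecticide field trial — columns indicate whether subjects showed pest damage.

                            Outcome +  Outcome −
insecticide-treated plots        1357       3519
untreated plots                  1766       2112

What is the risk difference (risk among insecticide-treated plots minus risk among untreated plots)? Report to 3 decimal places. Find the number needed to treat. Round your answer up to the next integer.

risk, insecticide-treated plots = 1357/4876 = 0.2783
risk, untreated plots = 1766/3878 = 0.4554
risk difference = 0.2783 − 0.4554 = -0.177
absolute risk difference = 0.177087
1 / 0.177087 = 5.647 → round up → 6

RD = -0.177; NNT = 6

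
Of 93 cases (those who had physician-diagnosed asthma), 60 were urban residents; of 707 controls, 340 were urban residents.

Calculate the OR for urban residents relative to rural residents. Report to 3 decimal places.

OR: 1.963

odds, urban residents = 60/340 = 0.1765
odds, rural residents = 33/367 = 0.0899
OR = 0.1765 / 0.0899 = 1.963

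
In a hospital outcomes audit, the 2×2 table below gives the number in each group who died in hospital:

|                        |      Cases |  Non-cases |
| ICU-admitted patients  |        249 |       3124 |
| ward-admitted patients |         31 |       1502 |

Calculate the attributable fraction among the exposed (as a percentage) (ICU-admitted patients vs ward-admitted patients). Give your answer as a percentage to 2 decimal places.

risk, ICU-admitted patients = 249/3373 = 0.07382
risk, ward-admitted patients = 31/1533 = 0.02022
AR% = (0.07382 − 0.02022) / 0.07382 = 0.7261 → 72.61%

72.61%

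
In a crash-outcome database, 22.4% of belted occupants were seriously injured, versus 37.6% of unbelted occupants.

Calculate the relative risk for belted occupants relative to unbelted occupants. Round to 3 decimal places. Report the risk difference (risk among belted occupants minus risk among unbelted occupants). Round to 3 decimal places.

RR = 0.2240 / 0.3760 = 0.596
risk difference = 0.2240 − 0.3760 = -0.152

RR = 0.596; RD = -0.152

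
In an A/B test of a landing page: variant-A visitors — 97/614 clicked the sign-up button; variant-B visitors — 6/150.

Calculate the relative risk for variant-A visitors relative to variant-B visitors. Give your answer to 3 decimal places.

RR = 3.950

risk, variant-A visitors = 97/614 = 0.15798
risk, variant-B visitors = 6/150 = 0.04000
RR = 0.15798 / 0.04000 = 3.950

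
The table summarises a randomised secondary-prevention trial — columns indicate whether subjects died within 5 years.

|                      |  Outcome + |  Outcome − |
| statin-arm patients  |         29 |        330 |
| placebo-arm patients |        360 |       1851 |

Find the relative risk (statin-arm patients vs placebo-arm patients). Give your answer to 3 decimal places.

risk, statin-arm patients = 29/359 = 0.0808
risk, placebo-arm patients = 360/2211 = 0.1628
RR = 0.0808 / 0.1628 = 0.496

RR ≈ 0.496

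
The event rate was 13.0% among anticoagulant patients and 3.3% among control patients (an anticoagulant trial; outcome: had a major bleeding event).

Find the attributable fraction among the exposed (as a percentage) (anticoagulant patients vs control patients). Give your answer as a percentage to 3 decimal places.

AR% = (0.13000 − 0.03300) / 0.13000 = 0.7462 → 74.615%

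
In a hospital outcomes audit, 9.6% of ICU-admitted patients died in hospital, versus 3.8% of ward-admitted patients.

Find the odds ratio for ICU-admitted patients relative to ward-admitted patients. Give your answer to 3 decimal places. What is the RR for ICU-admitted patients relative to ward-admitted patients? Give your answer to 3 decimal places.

OR = 2.688; RR = 2.526

odds, ICU-admitted patients = 0.09600/0.90400 = 0.10619
odds, ward-admitted patients = 0.03800/0.96200 = 0.03950
OR = 0.10619 / 0.03950 = 2.688
RR = 0.09600 / 0.03800 = 2.526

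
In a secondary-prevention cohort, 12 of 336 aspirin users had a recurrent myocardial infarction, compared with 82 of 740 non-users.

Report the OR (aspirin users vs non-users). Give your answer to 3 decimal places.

odds, aspirin users = 12/324 = 0.03704
odds, non-users = 82/658 = 0.12462
OR = 0.03704 / 0.12462 = 0.297

0.297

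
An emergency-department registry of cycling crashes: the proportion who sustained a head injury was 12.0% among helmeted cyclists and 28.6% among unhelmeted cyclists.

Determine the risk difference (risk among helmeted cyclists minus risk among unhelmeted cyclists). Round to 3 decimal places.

risk difference = 0.1200 − 0.2860 = -0.166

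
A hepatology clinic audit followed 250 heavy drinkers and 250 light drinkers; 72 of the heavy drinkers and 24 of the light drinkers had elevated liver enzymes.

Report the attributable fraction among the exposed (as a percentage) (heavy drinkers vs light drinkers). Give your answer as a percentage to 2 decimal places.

risk, heavy drinkers = 72/250 = 0.2880
risk, light drinkers = 24/250 = 0.0960
AR% = (0.2880 − 0.0960) / 0.2880 = 0.6667 → 66.67%

66.67%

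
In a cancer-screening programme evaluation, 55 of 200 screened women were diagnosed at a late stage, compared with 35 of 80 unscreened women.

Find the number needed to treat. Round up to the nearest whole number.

NNT = 7

risk, screened women = 55/200 = 0.275000
risk, unscreened women = 35/80 = 0.437500
absolute risk difference = 0.162500
1 / 0.162500 = 6.154 → round up → 7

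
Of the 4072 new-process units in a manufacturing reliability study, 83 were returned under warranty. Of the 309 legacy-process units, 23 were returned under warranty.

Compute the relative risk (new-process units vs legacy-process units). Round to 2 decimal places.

0.27

risk, new-process units = 83/4072 = 0.02038
risk, legacy-process units = 23/309 = 0.07443
RR = 0.02038 / 0.07443 = 0.27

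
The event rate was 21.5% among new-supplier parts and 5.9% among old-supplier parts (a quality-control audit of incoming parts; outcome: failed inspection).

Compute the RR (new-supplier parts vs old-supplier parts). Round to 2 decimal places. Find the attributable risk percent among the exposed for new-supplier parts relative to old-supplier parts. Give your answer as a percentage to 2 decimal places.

RR = 0.2150 / 0.0590 = 3.64
AR% = (0.2150 − 0.0590) / 0.2150 = 0.7256 → 72.56%

RR = 3.64; AR% = 72.56%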